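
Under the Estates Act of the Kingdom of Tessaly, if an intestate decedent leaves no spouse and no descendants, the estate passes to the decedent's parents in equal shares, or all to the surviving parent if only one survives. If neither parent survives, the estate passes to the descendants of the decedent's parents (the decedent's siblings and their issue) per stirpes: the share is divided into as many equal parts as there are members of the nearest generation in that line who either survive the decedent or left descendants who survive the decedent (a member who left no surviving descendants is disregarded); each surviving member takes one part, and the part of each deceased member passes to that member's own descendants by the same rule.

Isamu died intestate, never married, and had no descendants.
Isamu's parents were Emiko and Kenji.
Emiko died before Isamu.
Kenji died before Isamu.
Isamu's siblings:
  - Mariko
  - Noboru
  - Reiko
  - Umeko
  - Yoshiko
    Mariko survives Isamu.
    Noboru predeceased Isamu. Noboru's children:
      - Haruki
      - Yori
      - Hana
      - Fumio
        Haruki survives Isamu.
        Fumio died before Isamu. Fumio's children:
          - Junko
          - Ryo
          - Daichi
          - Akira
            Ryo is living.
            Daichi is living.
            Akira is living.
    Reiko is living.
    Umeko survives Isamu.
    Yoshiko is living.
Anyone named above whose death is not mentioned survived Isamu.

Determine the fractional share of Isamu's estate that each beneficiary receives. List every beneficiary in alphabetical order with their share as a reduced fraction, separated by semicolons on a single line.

Akira 1/80; Daichi 1/80; Hana 1/20; Haruki 1/20; Junko 1/80; Mariko 1/5; Reiko 1/5; Ryo 1/80; Umeko 1/5; Yori 1/20; Yoshiko 1/5

Neither parent survives and there are no descendants, so the estate passes to Isamu's siblings and their issue per stirpes.
The estate is divided into 5 equal shares of 1/5 among Mariko, Noboru, Reiko, Umeko, Yoshiko.
Mariko is living and takes 1/5.
Noboru predeceased; the 1/5 allotted to Noboru's branch passes to Noboru's issue by representation.
The 1/5 is divided into 4 equal shares of 1/20 among Haruki, Yori, Hana, Fumio.
Haruki is living and takes 1/20.
Yori is living and takes 1/20.
Hana is living and takes 1/20.
Fumio predeceased; the 1/20 allotted to Fumio's branch passes to Fumio's issue by representation.
The 1/20 is divided into 4 equal shares of 1/80 among Junko, Ryo, Daichi, Akira.
Junko is living and takes 1/80.
Ryo is living and takes 1/80.
Daichi is living and takes 1/80.
Akira is living and takes 1/80.
Reiko is living and takes 1/5.
Umeko is living and takes 1/5.
Yoshiko is living and takes 1/5.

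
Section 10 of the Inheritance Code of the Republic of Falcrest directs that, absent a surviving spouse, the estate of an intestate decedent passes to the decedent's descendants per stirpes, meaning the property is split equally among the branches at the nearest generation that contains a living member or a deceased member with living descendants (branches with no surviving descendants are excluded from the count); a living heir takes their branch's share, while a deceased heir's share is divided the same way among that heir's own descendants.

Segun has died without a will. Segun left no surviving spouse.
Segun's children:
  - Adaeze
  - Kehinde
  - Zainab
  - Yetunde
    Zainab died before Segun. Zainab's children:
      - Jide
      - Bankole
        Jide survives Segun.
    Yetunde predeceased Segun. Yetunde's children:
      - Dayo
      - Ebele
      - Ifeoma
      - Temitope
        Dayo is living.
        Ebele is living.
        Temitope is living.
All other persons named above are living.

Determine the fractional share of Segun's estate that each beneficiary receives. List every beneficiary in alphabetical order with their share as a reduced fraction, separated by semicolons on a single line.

There is no surviving spouse, so the entire estate passes to Segun's descendants per stirpes.
The estate is divided into 4 equal shares of 1/4 among Adaeze, Kehinde, Zainab, Yetunde.
Adaeze is living and takes 1/4.
Kehinde is living and takes 1/4.
Zainab predeceased; the 1/4 allotted to Zainab's branch passes to Zainab's issue by representation.
The 1/4 is divided into 2 equal shares of 1/8 among Jide, Bankole.
Jide is living and takes 1/8.
Bankole is living and takes 1/8.
Yetunde predeceased; the 1/4 allotted to Yetunde's branch passes to Yetunde's issue by representation.
The 1/4 is divided into 4 equal shares of 1/16 among Dayo, Ebele, Ifeoma, Temitope.
Dayo is living and takes 1/16.
Ebele is living and takes 1/16.
Ifeoma is living and takes 1/16.
Temitope is living and takes 1/16.

Adaeze 1/4; Bankole 1/8; Dayo 1/16; Ebele 1/16; Ifeoma 1/16; Jide 1/8; Kehinde 1/4; Temitope 1/16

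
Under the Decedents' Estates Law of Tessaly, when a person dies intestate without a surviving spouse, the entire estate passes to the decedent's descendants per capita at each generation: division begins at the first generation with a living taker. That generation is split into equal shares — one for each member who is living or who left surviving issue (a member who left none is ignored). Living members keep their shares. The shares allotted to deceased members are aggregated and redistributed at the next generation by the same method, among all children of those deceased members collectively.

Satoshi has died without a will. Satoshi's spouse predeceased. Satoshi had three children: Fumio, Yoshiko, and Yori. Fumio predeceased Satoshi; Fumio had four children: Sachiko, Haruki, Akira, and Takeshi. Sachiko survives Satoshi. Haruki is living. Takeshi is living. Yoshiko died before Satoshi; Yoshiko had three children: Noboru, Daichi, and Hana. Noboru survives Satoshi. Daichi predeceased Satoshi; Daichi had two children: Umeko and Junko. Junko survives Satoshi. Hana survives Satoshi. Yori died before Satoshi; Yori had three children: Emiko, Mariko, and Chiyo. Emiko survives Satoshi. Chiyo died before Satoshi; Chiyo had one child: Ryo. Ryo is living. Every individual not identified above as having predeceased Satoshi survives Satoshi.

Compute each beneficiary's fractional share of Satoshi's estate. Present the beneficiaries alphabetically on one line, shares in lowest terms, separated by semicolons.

There is no surviving spouse, so the entire estate passes to Satoshi's descendants per capita at each generation.
No one at generation 1 (Fumio, Yoshiko, Yori) is living; moving to the next generation.
At generation 2 (Sachiko, Haruki, Akira, Takeshi, Noboru, Daichi, Hana, Emiko, Mariko, Chiyo) there are 10 shares of (1)/10 = 1/10 each.
Living: Sachiko, Haruki, Akira, Takeshi, Noboru, Hana, Emiko, and Mariko — each takes 1/10.
Deceased: Daichi and Chiyo. Their combined 1/5 is pooled and carried to generation 3.
At generation 3 (Umeko, Junko, Ryo) there are 3 shares of (1/5)/3 = 1/15 each.
Living: Umeko, Junko, and Ryo — each takes 1/15.

Akira 1/10; Emiko 1/10; Hana 1/10; Haruki 1/10; Junko 1/15; Mariko 1/10; Noboru 1/10; Ryo 1/15; Sachiko 1/10; Takeshi 1/10; Umeko 1/15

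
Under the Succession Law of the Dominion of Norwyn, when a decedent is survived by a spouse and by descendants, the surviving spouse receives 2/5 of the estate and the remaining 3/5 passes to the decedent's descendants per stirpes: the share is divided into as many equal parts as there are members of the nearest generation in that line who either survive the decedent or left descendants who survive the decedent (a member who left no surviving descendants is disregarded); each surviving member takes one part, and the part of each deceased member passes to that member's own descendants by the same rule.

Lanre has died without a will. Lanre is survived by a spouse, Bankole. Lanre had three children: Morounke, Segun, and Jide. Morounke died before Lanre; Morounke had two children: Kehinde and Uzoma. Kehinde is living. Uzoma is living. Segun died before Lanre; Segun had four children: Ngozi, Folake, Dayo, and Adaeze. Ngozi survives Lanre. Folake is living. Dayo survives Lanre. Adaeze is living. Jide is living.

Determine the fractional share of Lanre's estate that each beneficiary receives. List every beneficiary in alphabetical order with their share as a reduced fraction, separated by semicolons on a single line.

Bankole, as surviving spouse, takes 2/5.
The remaining 3/5 passes to Lanre's descendants per stirpes.
The 3/5 is divided into 3 equal shares of 1/5 among Morounke, Segun, Jide.
Morounke predeceased; the 1/5 allotted to Morounke's branch passes to Morounke's issue by representation.
The 1/5 is divided into 2 equal shares of 1/10 among Kehinde, Uzoma.
Kehinde is living and takes 1/10.
Uzoma is living and takes 1/10.
Segun predeceased; the 1/5 allotted to Segun's branch passes to Segun's issue by representation.
The 1/5 is divided into 4 equal shares of 1/20 among Ngozi, Folake, Dayo, Adaeze.
Ngozi is living and takes 1/20.
Folake is living and takes 1/20.
Dayo is living and takes 1/20.
Adaeze is living and takes 1/20.
Jide is living and takes 1/5.

Adaeze 1/20; Bankole 2/5; Dayo 1/20; Folake 1/20; Jide 1/5; Kehinde 1/10; Ngozi 1/20; Uzoma 1/10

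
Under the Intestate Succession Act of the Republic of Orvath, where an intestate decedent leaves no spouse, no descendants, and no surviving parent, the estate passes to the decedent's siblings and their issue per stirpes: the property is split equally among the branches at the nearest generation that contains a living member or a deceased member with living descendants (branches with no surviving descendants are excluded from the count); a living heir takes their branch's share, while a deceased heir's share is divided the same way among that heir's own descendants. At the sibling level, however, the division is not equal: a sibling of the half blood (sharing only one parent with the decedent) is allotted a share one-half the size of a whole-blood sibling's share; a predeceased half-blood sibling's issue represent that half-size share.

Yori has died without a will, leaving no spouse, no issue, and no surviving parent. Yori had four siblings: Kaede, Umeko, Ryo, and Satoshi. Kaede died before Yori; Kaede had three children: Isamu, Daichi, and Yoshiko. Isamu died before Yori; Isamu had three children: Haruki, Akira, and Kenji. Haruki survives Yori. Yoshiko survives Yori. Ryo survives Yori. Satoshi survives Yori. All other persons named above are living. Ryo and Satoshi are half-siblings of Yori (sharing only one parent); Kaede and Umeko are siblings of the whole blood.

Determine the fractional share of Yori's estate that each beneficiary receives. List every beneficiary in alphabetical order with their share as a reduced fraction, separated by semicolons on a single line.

No spouse, descendants, or parent survives, so the estate passes to Yori's siblings per stirpes.
Half-blood siblings count for one-half the weight of whole-blood siblings at the initial division.
Dividing 1 in proportion to weights (total weight 3): Kaede (weight 1) → 1/3; Umeko (weight 1) → 1/3; Ryo (weight 1/2) → 1/6; Satoshi (weight 1/2) → 1/6.
Kaede predeceased; the 1/3 allotted to Kaede's branch passes to Kaede's issue by representation.
The 1/3 is divided into 3 equal shares of 1/9 among Isamu, Daichi, Yoshiko.
Isamu predeceased; the 1/9 allotted to Isamu's branch passes to Isamu's issue by representation.
The 1/9 is divided into 3 equal shares of 1/27 among Haruki, Akira, Kenji.
Haruki is living and takes 1/27.
Akira is living and takes 1/27.
Kenji is living and takes 1/27.
Daichi is living and takes 1/9.
Yoshiko is living and takes 1/9.
Umeko is living and takes 1/3.
Ryo is living and takes 1/6.
Satoshi is living and takes 1/6.

Akira 1/27; Daichi 1/9; Haruki 1/27; Kenji 1/27; Ryo 1/6; Satoshi 1/6; Umeko 1/3; Yoshiko 1/9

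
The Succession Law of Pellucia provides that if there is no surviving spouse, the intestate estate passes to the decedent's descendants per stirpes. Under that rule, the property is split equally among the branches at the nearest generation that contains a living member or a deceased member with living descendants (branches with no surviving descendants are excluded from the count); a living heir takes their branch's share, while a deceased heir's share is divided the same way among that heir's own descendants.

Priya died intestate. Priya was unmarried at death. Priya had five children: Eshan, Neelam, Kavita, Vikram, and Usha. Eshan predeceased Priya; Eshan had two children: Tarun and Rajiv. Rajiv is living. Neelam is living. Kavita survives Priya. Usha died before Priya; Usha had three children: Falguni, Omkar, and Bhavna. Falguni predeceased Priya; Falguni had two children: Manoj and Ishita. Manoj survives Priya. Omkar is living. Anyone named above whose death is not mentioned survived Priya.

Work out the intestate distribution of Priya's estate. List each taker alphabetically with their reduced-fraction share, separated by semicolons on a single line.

There is no surviving spouse, so the entire estate passes to Priya's descendants per stirpes.
The estate is divided into 5 equal shares of 1/5 among Eshan, Neelam, Kavita, Vikram, Usha.
Eshan predeceased; the 1/5 allotted to Eshan's branch passes to Eshan's issue by representation.
The 1/5 is divided into 2 equal shares of 1/10 among Tarun, Rajiv.
Tarun is living and takes 1/10.
Rajiv is living and takes 1/10.
Neelam is living and takes 1/5.
Kavita is living and takes 1/5.
Vikram is living and takes 1/5.
Usha predeceased; the 1/5 allotted to Usha's branch passes to Usha's issue by representation.
The 1/5 is divided into 3 equal shares of 1/15 among Falguni, Omkar, Bhavna.
Falguni predeceased; the 1/15 allotted to Falguni's branch passes to Falguni's issue by representation.
The 1/15 is divided into 2 equal shares of 1/30 among Manoj, Ishita.
Manoj is living and takes 1/30.
Ishita is living and takes 1/30.
Omkar is living and takes 1/15.
Bhavna is living and takes 1/15.

Bhavna 1/15; Ishita 1/30; Kavita 1/5; Manoj 1/30; Neelam 1/5; Omkar 1/15; Rajiv 1/10; Tarun 1/10; Vikram 1/5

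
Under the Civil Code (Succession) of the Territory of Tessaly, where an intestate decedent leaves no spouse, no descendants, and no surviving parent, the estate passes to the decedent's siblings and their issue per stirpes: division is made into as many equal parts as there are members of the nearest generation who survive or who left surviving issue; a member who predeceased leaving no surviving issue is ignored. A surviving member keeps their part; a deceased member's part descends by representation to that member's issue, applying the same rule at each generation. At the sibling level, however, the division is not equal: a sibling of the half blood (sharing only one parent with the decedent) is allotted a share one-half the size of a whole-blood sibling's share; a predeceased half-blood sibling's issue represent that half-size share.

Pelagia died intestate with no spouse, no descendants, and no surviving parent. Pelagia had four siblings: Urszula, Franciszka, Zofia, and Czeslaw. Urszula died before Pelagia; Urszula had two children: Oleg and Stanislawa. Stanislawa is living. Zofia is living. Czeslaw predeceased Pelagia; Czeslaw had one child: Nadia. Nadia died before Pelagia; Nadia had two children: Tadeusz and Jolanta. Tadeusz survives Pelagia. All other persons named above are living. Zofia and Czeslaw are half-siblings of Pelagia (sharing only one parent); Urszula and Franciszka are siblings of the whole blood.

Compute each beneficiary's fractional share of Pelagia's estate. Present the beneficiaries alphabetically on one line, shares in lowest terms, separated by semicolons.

No spouse, descendants, or parent survives, so the estate passes to Pelagia's siblings per stirpes.
Half-blood siblings count for one-half the weight of whole-blood siblings at the initial division.
Dividing 1 in proportion to weights (total weight 3): Urszula (weight 1) → 1/3; Franciszka (weight 1) → 1/3; Zofia (weight 1/2) → 1/6; Czeslaw (weight 1/2) → 1/6.
Urszula predeceased; the 1/3 allotted to Urszula's branch passes to Urszula's issue by representation.
The 1/3 is divided into 2 equal shares of 1/6 among Oleg, Stanislawa.
Oleg is living and takes 1/6.
Stanislawa is living and takes 1/6.
Franciszka is living and takes 1/3.
Zofia is living and takes 1/6.
Czeslaw predeceased; the 1/6 allotted to Czeslaw's branch passes to Czeslaw's issue by representation.
Nadia's line is the sole branch at this level, so the full 1/6 passes to Nadia's issue by representation.
The 1/6 is divided into 2 equal shares of 1/12 among Tadeusz, Jolanta.
Tadeusz is living and takes 1/12.
Jolanta is living and takes 1/12.

Franciszka 1/3; Jolanta 1/12; Oleg 1/6; Stanislawa 1/6; Tadeusz 1/12; Zofia 1/6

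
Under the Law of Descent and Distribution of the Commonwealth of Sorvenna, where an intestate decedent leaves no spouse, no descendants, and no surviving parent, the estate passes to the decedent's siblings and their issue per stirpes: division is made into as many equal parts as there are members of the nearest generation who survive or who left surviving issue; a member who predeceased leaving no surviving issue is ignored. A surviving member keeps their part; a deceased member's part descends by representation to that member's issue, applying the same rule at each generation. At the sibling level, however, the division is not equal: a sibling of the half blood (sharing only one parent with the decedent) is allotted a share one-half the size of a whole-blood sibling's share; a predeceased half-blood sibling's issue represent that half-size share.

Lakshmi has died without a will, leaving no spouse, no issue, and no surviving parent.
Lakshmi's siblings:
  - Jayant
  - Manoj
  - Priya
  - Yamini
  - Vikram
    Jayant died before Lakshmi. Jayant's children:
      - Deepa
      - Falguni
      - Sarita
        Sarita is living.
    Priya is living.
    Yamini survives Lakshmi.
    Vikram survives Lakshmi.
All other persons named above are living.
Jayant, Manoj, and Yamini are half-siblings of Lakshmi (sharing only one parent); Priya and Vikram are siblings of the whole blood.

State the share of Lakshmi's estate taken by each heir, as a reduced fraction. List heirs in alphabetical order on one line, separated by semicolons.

No spouse, descendants, or parent survives, so the estate passes to Lakshmi's siblings per stirpes.
Half-blood siblings count for one-half the weight of whole-blood siblings at the initial division.
Dividing 1 in proportion to weights (total weight 7/2): Jayant (weight 1/2) → 1/7; Manoj (weight 1/2) → 1/7; Priya (weight 1) → 2/7; Yamini (weight 1/2) → 1/7; Vikram (weight 1) → 2/7.
Jayant predeceased; the 1/7 allotted to Jayant's branch passes to Jayant's issue by representation.
The 1/7 is divided into 3 equal shares of 1/21 among Deepa, Falguni, Sarita.
Deepa is living and takes 1/21.
Falguni is living and takes 1/21.
Sarita is living and takes 1/21.
Manoj is living and takes 1/7.
Priya is living and takes 2/7.
Yamini is living and takes 1/7.
Vikram is living and takes 2/7.

Deepa 1/21; Falguni 1/21; Manoj 1/7; Priya 2/7; Sarita 1/21; Vikram 2/7; Yamini 1/7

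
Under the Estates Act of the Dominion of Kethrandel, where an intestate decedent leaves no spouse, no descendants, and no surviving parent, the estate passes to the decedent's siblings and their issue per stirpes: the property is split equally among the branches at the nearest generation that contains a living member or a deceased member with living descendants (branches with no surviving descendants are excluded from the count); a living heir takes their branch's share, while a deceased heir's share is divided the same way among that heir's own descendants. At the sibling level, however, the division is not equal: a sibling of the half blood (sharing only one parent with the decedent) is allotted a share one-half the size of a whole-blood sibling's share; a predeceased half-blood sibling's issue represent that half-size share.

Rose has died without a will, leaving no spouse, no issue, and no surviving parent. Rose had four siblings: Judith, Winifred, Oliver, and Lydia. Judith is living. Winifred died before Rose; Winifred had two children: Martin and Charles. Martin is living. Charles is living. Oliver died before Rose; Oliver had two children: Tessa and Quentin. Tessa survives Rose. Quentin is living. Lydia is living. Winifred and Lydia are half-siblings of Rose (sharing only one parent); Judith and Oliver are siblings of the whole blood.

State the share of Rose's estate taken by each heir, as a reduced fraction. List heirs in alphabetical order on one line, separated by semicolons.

No spouse, descendants, or parent survives, so the estate passes to Rose's siblings per stirpes.
Half-blood siblings count for one-half the weight of whole-blood siblings at the initial division.
Dividing 1 in proportion to weights (total weight 3): Judith (weight 1) → 1/3; Winifred (weight 1/2) → 1/6; Oliver (weight 1) → 1/3; Lydia (weight 1/2) → 1/6.
Judith is living and takes 1/3.
Winifred predeceased; the 1/6 allotted to Winifred's branch passes to Winifred's issue by representation.
The 1/6 is divided into 2 equal shares of 1/12 among Martin, Charles.
Martin is living and takes 1/12.
Charles is living and takes 1/12.
Oliver predeceased; the 1/3 allotted to Oliver's branch passes to Oliver's issue by representation.
The 1/3 is divided into 2 equal shares of 1/6 among Tessa, Quentin.
Tessa is living and takes 1/6.
Quentin is living and takes 1/6.
Lydia is living and takes 1/6.

Charles 1/12; Judith 1/3; Lydia 1/6; Martin 1/12; Quentin 1/6; Tessa 1/6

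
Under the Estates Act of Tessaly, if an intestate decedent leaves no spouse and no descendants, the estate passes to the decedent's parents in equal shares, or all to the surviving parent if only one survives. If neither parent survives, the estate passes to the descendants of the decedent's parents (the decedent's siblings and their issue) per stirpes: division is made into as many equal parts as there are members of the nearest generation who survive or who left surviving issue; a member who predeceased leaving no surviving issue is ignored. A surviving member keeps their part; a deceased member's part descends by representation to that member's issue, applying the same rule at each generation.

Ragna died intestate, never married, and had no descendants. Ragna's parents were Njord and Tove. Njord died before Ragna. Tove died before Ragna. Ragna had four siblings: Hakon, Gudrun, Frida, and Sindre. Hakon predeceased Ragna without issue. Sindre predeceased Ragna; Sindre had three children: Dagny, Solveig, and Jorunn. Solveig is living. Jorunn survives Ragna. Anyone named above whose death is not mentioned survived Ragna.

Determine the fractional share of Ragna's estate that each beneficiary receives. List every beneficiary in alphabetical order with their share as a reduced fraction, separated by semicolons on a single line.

Dagny 1/9; Frida 1/3; Gudrun 1/3; Jorunn 1/9; Solveig 1/9

Neither parent survives and there are no descendants, so the estate passes to Ragna's siblings and their issue per stirpes.
Hakon left no surviving issue, so that branch lapses and is disregarded.
The estate is divided into 3 equal shares of 1/3 among Gudrun, Frida, Sindre.
Gudrun is living and takes 1/3.
Frida is living and takes 1/3.
Sindre predeceased; the 1/3 allotted to Sindre's branch passes to Sindre's issue by representation.
The 1/3 is divided into 3 equal shares of 1/9 among Dagny, Solveig, Jorunn.
Dagny is living and takes 1/9.
Solveig is living and takes 1/9.
Jorunn is living and takes 1/9.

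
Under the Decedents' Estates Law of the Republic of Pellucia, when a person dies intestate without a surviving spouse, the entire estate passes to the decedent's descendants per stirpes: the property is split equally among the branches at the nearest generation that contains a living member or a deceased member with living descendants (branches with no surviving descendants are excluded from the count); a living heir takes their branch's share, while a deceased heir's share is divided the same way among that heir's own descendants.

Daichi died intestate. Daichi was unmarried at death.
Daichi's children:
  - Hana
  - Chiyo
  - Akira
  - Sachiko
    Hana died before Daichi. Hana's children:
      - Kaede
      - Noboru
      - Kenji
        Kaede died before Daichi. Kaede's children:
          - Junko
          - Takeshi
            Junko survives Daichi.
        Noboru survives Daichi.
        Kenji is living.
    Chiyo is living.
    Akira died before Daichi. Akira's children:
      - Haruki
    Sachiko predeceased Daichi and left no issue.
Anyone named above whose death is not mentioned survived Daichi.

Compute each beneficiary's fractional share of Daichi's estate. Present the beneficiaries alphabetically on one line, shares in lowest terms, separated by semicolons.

Chiyo 1/3; Haruki 1/3; Junko 1/18; Kenji 1/9; Noboru 1/9; Takeshi 1/18

There is no surviving spouse, so the entire estate passes to Daichi's descendants per stirpes.
Sachiko left no surviving issue, so that branch lapses and is disregarded.
The estate is divided into 3 equal shares of 1/3 among Hana, Chiyo, Akira.
Hana predeceased; the 1/3 allotted to Hana's branch passes to Hana's issue by representation.
The 1/3 is divided into 3 equal shares of 1/9 among Kaede, Noboru, Kenji.
Kaede predeceased; the 1/9 allotted to Kaede's branch passes to Kaede's issue by representation.
The 1/9 is divided into 2 equal shares of 1/18 among Junko, Takeshi.
Junko is living and takes 1/18.
Takeshi is living and takes 1/18.
Noboru is living and takes 1/9.
Kenji is living and takes 1/9.
Chiyo is living and takes 1/3.
Akira predeceased; the 1/3 allotted to Akira's branch passes to Akira's issue by representation.
Haruki is the sole taker at this level and receives the full 1/3.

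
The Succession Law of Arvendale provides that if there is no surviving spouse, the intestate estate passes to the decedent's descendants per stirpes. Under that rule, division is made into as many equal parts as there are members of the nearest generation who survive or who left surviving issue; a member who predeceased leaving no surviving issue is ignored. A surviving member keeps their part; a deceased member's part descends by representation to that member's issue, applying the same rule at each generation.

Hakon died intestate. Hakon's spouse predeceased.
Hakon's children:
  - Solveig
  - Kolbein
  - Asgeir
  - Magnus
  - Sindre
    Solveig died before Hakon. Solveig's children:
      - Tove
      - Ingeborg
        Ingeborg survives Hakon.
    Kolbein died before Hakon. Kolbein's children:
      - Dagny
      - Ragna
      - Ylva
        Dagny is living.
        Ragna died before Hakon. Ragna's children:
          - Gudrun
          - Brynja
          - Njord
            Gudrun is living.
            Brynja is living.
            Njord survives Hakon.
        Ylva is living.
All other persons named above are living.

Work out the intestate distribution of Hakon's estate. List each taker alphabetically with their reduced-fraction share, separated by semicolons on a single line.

Asgeir 1/5; Brynja 1/45; Dagny 1/15; Gudrun 1/45; Ingeborg 1/10; Magnus 1/5; Njord 1/45; Sindre 1/5; Tove 1/10; Ylva 1/15

There is no surviving spouse, so the entire estate passes to Hakon's descendants per stirpes.
The estate is divided into 5 equal shares of 1/5 among Solveig, Kolbein, Asgeir, Magnus, Sindre.
Solveig predeceased; the 1/5 allotted to Solveig's branch passes to Solveig's issue by representation.
The 1/5 is divided into 2 equal shares of 1/10 among Tove, Ingeborg.
Tove is living and takes 1/10.
Ingeborg is living and takes 1/10.
Kolbein predeceased; the 1/5 allotted to Kolbein's branch passes to Kolbein's issue by representation.
The 1/5 is divided into 3 equal shares of 1/15 among Dagny, Ragna, Ylva.
Dagny is living and takes 1/15.
Ragna predeceased; the 1/15 allotted to Ragna's branch passes to Ragna's issue by representation.
The 1/15 is divided into 3 equal shares of 1/45 among Gudrun, Brynja, Njord.
Gudrun is living and takes 1/45.
Brynja is living and takes 1/45.
Njord is living and takes 1/45.
Ylva is living and takes 1/15.
Asgeir is living and takes 1/5.
Magnus is living and takes 1/5.
Sindre is living and takes 1/5.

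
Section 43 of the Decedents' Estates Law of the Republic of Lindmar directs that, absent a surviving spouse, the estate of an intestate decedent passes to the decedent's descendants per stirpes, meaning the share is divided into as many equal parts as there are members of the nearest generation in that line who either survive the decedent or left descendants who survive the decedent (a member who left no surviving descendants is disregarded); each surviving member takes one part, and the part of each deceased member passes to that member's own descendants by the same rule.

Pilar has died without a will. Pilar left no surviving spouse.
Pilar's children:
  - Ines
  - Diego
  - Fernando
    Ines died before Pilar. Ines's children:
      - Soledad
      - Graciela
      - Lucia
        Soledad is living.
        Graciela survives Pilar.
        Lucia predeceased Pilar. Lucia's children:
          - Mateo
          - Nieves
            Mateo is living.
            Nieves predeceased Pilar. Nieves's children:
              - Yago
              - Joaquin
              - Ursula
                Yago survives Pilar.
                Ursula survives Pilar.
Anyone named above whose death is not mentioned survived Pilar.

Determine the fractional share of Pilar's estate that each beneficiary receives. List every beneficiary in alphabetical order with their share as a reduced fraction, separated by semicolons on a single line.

There is no surviving spouse, so the entire estate passes to Pilar's descendants per stirpes.
The estate is divided into 3 equal shares of 1/3 among Ines, Diego, Fernando.
Ines predeceased; the 1/3 allotted to Ines's branch passes to Ines's issue by representation.
The 1/3 is divided into 3 equal shares of 1/9 among Soledad, Graciela, Lucia.
Soledad is living and takes 1/9.
Graciela is living and takes 1/9.
Lucia predeceased; the 1/9 allotted to Lucia's branch passes to Lucia's issue by representation.
The 1/9 is divided into 2 equal shares of 1/18 among Mateo, Nieves.
Mateo is living and takes 1/18.
Nieves predeceased; the 1/18 allotted to Nieves's branch passes to Nieves's issue by representation.
The 1/18 is divided into 3 equal shares of 1/54 among Yago, Joaquin, Ursula.
Yago is living and takes 1/54.
Joaquin is living and takes 1/54.
Ursula is living and takes 1/54.
Diego is living and takes 1/3.
Fernando is living and takes 1/3.

Diego 1/3; Fernando 1/3; Graciela 1/9; Joaquin 1/54; Mateo 1/18; Soledad 1/9; Ursula 1/54; Yago 1/54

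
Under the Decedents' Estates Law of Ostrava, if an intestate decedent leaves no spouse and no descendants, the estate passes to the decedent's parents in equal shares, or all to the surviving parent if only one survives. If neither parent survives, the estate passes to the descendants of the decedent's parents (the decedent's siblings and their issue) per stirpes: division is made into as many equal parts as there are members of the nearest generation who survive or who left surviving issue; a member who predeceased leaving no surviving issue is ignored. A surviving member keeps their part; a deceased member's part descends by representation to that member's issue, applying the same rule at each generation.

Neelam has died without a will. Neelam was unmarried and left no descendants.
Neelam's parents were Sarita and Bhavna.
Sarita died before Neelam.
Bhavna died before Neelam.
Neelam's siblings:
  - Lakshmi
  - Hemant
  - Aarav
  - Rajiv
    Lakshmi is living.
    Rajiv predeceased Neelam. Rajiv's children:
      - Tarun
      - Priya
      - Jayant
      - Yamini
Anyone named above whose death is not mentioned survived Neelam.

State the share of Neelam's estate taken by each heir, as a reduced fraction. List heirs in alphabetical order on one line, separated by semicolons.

Neither parent survives and there are no descendants, so the estate passes to Neelam's siblings and their issue per stirpes.
The estate is divided into 4 equal shares of 1/4 among Lakshmi, Hemant, Aarav, Rajiv.
Lakshmi is living and takes 1/4.
Hemant is living and takes 1/4.
Aarav is living and takes 1/4.
Rajiv predeceased; the 1/4 allotted to Rajiv's branch passes to Rajiv's issue by representation.
The 1/4 is divided into 4 equal shares of 1/16 among Tarun, Priya, Jayant, Yamini.
Tarun is living and takes 1/16.
Priya is living and takes 1/16.
Jayant is living and takes 1/16.
Yamini is living and takes 1/16.

Aarav 1/4; Hemant 1/4; Jayant 1/16; Lakshmi 1/4; Priya 1/16; Tarun 1/16; Yamini 1/16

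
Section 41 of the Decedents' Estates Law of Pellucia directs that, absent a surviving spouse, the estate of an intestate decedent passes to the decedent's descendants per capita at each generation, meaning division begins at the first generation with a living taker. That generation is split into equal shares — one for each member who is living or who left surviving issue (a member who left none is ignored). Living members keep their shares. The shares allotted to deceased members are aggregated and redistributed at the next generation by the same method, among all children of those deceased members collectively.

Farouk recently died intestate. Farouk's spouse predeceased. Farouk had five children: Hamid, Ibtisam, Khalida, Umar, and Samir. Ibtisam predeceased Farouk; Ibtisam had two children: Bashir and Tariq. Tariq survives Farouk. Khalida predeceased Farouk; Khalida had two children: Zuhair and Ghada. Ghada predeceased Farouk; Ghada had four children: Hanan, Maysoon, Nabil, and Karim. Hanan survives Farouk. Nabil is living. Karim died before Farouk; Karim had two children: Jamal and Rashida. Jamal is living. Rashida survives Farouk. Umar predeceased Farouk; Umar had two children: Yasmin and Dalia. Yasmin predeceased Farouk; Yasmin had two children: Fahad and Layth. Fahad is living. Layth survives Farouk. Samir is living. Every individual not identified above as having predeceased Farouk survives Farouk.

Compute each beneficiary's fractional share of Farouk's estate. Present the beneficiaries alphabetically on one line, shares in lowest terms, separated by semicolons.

Bashir 1/10; Dalia 1/10; Fahad 1/30; Hamid 1/5; Hanan 1/30; Jamal 1/60; Layth 1/30; Maysoon 1/30; Nabil 1/30; Rashida 1/60; Samir 1/5; Tariq 1/10; Zuhair 1/10

There is no surviving spouse, so the entire estate passes to Farouk's descendants per capita at each generation.
At generation 1 (Hamid, Ibtisam, Khalida, Umar, Samir) there are 5 shares of (1)/5 = 1/5 each.
Living: Hamid and Samir — each takes 1/5.
Deceased: Ibtisam, Khalida, and Umar. Their combined 3/5 is pooled and carried to generation 2.
At generation 2 (Bashir, Tariq, Zuhair, Ghada, Yasmin, Dalia) there are 6 shares of (3/5)/6 = 1/10 each.
Living: Bashir, Tariq, Zuhair, and Dalia — each takes 1/10.
Deceased: Ghada and Yasmin. Their combined 1/5 is pooled and carried to generation 3.
At generation 3 (Hanan, Maysoon, Nabil, Karim, Fahad, Layth) there are 6 shares of (1/5)/6 = 1/30 each.
Living: Hanan, Maysoon, Nabil, Fahad, and Layth — each takes 1/30.
Deceased: Karim. That 1/30 share is carried to generation 4.
At generation 4 (Jamal, Rashida) there are 2 shares of (1/30)/2 = 1/60 each.
Living: Jamal and Rashida — each takes 1/60.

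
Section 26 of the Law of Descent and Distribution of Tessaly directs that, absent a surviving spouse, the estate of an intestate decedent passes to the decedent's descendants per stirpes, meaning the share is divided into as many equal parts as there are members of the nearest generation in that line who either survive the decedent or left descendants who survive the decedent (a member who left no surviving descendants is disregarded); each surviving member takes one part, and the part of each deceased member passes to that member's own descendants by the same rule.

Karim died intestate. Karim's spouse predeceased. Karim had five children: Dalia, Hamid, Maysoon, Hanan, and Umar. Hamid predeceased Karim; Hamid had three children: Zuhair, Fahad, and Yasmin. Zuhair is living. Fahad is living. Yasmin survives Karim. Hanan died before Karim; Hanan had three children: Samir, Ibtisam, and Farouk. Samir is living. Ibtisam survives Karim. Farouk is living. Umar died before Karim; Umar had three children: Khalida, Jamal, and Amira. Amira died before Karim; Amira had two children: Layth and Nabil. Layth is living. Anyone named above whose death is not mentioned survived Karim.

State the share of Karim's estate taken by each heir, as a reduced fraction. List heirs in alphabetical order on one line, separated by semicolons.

Dalia 1/5; Fahad 1/15; Farouk 1/15; Ibtisam 1/15; Jamal 1/15; Khalida 1/15; Layth 1/30; Maysoon 1/5; Nabil 1/30; Samir 1/15; Yasmin 1/15; Zuhair 1/15

There is no surviving spouse, so the entire estate passes to Karim's descendants per stirpes.
The estate is divided into 5 equal shares of 1/5 among Dalia, Hamid, Maysoon, Hanan, Umar.
Dalia is living and takes 1/5.
Hamid predeceased; the 1/5 allotted to Hamid's branch passes to Hamid's issue by representation.
The 1/5 is divided into 3 equal shares of 1/15 among Zuhair, Fahad, Yasmin.
Zuhair is living and takes 1/15.
Fahad is living and takes 1/15.
Yasmin is living and takes 1/15.
Maysoon is living and takes 1/5.
Hanan predeceased; the 1/5 allotted to Hanan's branch passes to Hanan's issue by representation.
The 1/5 is divided into 3 equal shares of 1/15 among Samir, Ibtisam, Farouk.
Samir is living and takes 1/15.
Ibtisam is living and takes 1/15.
Farouk is living and takes 1/15.
Umar predeceased; the 1/5 allotted to Umar's branch passes to Umar's issue by representation.
The 1/5 is divided into 3 equal shares of 1/15 among Khalida, Jamal, Amira.
Khalida is living and takes 1/15.
Jamal is living and takes 1/15.
Amira predeceased; the 1/15 allotted to Amira's branch passes to Amira's issue by representation.
The 1/15 is divided into 2 equal shares of 1/30 among Layth, Nabil.
Layth is living and takes 1/30.
Nabil is living and takes 1/30.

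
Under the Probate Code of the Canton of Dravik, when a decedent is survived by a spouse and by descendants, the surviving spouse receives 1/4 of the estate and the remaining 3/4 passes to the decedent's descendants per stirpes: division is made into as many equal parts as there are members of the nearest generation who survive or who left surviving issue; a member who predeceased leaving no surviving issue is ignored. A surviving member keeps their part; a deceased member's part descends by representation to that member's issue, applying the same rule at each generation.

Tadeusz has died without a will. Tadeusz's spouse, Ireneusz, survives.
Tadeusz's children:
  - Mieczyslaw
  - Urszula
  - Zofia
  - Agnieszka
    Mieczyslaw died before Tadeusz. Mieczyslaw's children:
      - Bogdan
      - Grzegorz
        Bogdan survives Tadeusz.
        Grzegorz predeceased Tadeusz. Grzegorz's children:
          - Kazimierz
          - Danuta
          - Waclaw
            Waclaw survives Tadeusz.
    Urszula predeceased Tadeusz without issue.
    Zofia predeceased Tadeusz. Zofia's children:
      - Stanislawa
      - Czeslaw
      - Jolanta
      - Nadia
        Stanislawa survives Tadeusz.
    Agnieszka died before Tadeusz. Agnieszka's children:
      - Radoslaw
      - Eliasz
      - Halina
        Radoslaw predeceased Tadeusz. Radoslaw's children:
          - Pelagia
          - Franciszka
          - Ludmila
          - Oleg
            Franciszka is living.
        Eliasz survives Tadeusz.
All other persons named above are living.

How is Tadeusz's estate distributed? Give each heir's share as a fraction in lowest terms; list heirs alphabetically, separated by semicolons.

Ireneusz, as surviving spouse, takes 1/4.
The remaining 3/4 passes to Tadeusz's descendants per stirpes.
Urszula left no surviving issue, so that branch lapses and is disregarded.
The 3/4 is divided into 3 equal shares of 1/4 among Mieczyslaw, Zofia, Agnieszka.
Mieczyslaw predeceased; the 1/4 allotted to Mieczyslaw's branch passes to Mieczyslaw's issue by representation.
The 1/4 is divided into 2 equal shares of 1/8 among Bogdan, Grzegorz.
Bogdan is living and takes 1/8.
Grzegorz predeceased; the 1/8 allotted to Grzegorz's branch passes to Grzegorz's issue by representation.
The 1/8 is divided into 3 equal shares of 1/24 among Kazimierz, Danuta, Waclaw.
Kazimierz is living and takes 1/24.
Danuta is living and takes 1/24.
Waclaw is living and takes 1/24.
Zofia predeceased; the 1/4 allotted to Zofia's branch passes to Zofia's issue by representation.
The 1/4 is divided into 4 equal shares of 1/16 among Stanislawa, Czeslaw, Jolanta, Nadia.
Stanislawa is living and takes 1/16.
Czeslaw is living and takes 1/16.
Jolanta is living and takes 1/16.
Nadia is living and takes 1/16.
Agnieszka predeceased; the 1/4 allotted to Agnieszka's branch passes to Agnieszka's issue by representation.
The 1/4 is divided into 3 equal shares of 1/12 among Radoslaw, Eliasz, Halina.
Radoslaw predeceased; the 1/12 allotted to Radoslaw's branch passes to Radoslaw's issue by representation.
The 1/12 is divided into 4 equal shares of 1/48 among Pelagia, Franciszka, Ludmila, Oleg.
Pelagia is living and takes 1/48.
Franciszka is living and takes 1/48.
Ludmila is living and takes 1/48.
Oleg is living and takes 1/48.
Eliasz is living and takes 1/12.
Halina is living and takes 1/12.

Bogdan 1/8; Czeslaw 1/16; Danuta 1/24; Eliasz 1/12; Franciszka 1/48; Halina 1/12; Ireneusz 1/4; Jolanta 1/16; Kazimierz 1/24; Ludmila 1/48; Nadia 1/16; Oleg 1/48; Pelagia 1/48; Stanislawa 1/16; Waclaw 1/24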